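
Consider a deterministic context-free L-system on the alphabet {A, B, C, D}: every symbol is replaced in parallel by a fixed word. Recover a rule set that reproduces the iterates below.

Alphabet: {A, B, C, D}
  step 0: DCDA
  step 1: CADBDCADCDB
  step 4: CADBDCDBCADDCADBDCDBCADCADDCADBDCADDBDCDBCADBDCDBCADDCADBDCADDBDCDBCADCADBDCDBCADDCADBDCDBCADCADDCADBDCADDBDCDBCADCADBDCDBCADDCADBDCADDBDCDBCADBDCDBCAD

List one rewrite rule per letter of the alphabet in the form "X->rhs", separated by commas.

A->CDB, B->D, C->BD, D->CAD

  step 0 ⇒ step 1: DCDA ⇒ CAD·BD·CAD·CDB
    A ↦ CDB
    C ↦ BD
    D ↦ CAD
    B ↦ D  (constrained at step 1)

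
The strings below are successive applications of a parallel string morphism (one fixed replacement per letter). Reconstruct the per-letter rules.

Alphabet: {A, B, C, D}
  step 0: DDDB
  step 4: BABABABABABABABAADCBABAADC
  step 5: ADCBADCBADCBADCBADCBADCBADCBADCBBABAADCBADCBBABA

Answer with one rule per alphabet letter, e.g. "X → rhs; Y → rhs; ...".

A->B, B->ADC, C->BA, D->A

  step 4 ⇒ step 5: BABABABABABABABAADCBABAADC ⇒ ADC·B·ADC·B·ADC·B·ADC·B·ADC·B·ADC·B·ADC·B·ADC·B·B·A·BA·ADC·B·ADC·B·B·A·BA
    A ↦ B
    B ↦ ADC
    C ↦ BA
    D ↦ A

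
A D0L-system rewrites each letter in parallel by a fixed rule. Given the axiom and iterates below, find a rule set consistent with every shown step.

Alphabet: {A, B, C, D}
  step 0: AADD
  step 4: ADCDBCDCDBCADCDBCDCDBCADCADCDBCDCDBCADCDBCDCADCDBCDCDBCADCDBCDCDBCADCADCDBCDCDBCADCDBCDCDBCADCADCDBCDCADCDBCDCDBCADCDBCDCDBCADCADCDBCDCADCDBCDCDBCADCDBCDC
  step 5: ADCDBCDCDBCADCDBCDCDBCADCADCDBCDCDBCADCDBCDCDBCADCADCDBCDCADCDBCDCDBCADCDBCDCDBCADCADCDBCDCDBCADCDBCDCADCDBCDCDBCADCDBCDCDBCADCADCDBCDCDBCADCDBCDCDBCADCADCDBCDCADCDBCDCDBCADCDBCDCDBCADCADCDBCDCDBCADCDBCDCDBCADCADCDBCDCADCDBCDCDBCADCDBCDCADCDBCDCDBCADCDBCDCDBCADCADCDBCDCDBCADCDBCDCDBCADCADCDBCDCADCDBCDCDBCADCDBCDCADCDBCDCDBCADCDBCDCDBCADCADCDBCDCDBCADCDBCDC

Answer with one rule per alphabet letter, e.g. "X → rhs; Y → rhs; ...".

A->ADC, B->A, C->DC, D->DBC

  step 4 ⇒ step 5: ADCDBCDCDBCADCDBCDCDBCADCADCDBCDCDBCADCDBCDCADCDBCDCDBCADCDBCDCDBCADCADCDBCDCDBCADCDBCDCDBCADCADCDBCDCADCDBCDCDBCADCDBCDCDBCADCADCDBCDCADCDBCDCDBCADCDBCDC ⇒ ADC·DBC·DC·DBC·A·DC·DBC·DC·DBC·A·DC·ADC·DBC·DC·DBC·A·DC·DBC·DC·DBC·A·DC·ADC·DBC·DC·ADC·DBC·DC·DBC·A·DC·DBC·DC·DBC·A·DC·ADC·DBC·DC·DBC·A·DC·DBC·DC·ADC·DBC·DC·DBC·A·DC·DBC·DC·DBC·A·DC·ADC·DBC·DC·DBC·A·DC·DBC·DC·DBC·A·DC·ADC·DBC·DC·ADC·DBC·DC·DBC·A·DC·DBC·DC·DBC·A·DC·ADC·DBC·DC·DBC·A·DC·DBC·DC·DBC·A·DC·ADC·DBC·DC·ADC·DBC·DC·DBC·A·DC·DBC·DC·ADC·DBC·DC·DBC·A·DC·DBC·DC·DBC·A·DC·ADC·DBC·DC·DBC·A·DC·DBC·DC·DBC·A·DC·ADC·DBC·DC·ADC·DBC·DC·DBC·A·DC·DBC·DC·ADC·DBC·DC·DBC·A·DC·DBC·DC·DBC·A·DC·ADC·DBC·DC·DBC·A·DC·DBC·DC
    A ↦ ADC
    B ↦ A
    C ↦ DC
    D ↦ DBC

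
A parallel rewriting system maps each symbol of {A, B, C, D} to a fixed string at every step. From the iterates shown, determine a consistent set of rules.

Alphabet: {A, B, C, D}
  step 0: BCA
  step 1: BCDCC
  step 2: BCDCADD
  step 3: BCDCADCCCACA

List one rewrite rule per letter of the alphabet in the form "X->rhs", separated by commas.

A->CC, B->BC, C->D, D->CA

  step 2 ⇒ step 3: BCDCADD ⇒ BC·D·CA·D·CC·CA·CA
    A ↦ CC
    B ↦ BC
    C ↦ D
    D ↦ CA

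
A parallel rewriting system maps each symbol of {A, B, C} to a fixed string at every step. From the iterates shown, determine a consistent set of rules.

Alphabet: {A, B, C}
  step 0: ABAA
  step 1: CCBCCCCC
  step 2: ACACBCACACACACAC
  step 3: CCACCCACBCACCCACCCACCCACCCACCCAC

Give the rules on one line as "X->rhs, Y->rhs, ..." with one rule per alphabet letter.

  step 2 ⇒ step 3: ACACBCACACACACAC ⇒ CC·AC·CC·AC·BC·AC·CC·AC·CC·AC·CC·AC·CC·AC·CC·AC
    A ↦ CC
    B ↦ BC
    C ↦ AC

A->CC, B->BC, C->AC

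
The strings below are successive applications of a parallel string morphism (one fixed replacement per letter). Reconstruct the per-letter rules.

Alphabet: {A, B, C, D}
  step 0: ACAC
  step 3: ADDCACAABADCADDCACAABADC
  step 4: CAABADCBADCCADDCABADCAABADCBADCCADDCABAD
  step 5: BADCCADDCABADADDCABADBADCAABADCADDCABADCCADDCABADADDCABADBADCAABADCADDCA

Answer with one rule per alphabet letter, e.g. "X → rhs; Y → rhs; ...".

  step 4 ⇒ step 5: CAABADCBADCCADDCABADCAABADCBADCCADDCABAD ⇒ BAD·C·C·ADD·C·A·BAD·ADD·C·A·BAD·BAD·C·A·A·BAD·C·ADD·C·A·BAD·C·C·ADD·C·A·BAD·ADD·C·A·BAD·BAD·C·A·A·BAD·C·ADD·C·A
    A ↦ C
    B ↦ ADD
    C ↦ BAD
    D ↦ A

A->C, B->ADD, C->BAD, D->A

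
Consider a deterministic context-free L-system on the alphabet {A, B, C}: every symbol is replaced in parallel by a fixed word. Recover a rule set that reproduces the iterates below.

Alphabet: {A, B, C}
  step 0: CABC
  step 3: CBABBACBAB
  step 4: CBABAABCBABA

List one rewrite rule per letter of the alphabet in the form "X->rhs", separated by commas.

  step 3 ⇒ step 4: CBABBACBAB ⇒ CB·A·B·A·A·B·CB·A·B·A
    A ↦ B
    B ↦ A
    C ↦ CB

A->B, B->A, C->CB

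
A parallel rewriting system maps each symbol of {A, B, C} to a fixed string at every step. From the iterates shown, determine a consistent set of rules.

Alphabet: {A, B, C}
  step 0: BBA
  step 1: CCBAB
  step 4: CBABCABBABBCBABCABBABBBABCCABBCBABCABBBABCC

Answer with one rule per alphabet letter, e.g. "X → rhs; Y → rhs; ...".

A->BAB, B->C, C->ABB

  step 0 ⇒ step 1: BBA ⇒ C·C·BAB
    A ↦ BAB
    B ↦ C
    C ↦ ABB  (constrained at step 1)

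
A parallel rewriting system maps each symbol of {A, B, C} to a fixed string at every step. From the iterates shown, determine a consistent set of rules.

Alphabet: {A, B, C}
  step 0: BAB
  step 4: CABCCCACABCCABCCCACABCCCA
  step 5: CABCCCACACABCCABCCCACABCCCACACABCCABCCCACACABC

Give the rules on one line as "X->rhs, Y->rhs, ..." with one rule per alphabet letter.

A->BC, B->C, C->CA

  step 4 ⇒ step 5: CABCCCACABCCABCCCACABCCCA ⇒ CA·BC·C·CA·CA·CA·BC·CA·BC·C·CA·CA·BC·C·CA·CA·CA·BC·CA·BC·C·CA·CA·CA·BC
    A ↦ BC
    B ↦ C
    C ↦ CA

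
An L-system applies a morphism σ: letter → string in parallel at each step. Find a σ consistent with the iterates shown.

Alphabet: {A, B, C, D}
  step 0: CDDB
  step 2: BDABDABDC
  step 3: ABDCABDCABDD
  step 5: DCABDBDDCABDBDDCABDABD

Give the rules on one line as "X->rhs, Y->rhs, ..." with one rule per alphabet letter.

A->C, B->A, C->D, D->BD

  step 2 ⇒ step 3: BDABDABDC ⇒ A·BD·C·A·BD·C·A·BD·D
    A ↦ C
    B ↦ A
    C ↦ D
    D ↦ BD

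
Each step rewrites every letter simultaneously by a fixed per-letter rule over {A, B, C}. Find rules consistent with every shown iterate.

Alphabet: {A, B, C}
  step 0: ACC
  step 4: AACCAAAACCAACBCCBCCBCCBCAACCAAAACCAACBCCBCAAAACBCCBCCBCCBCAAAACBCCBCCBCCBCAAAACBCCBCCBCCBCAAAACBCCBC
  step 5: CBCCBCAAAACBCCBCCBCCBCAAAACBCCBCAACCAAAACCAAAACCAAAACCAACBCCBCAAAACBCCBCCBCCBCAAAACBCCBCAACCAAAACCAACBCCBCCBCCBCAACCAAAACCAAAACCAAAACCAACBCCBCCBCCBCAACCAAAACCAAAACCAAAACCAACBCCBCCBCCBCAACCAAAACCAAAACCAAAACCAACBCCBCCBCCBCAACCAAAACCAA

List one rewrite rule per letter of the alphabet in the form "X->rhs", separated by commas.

A->CBC, B->CC, C->AA

  step 4 ⇒ step 5: AACCAAAACCAACBCCBCCBCCBCAACCAAAACCAACBCCBCAAAACBCCBCCBCCBCAAAACBCCBCCBCCBCAAAACBCCBCCBCCBCAAAACBCCBC ⇒ CBC·CBC·AA·AA·CBC·CBC·CBC·CBC·AA·AA·CBC·CBC·AA·CC·AA·AA·CC·AA·AA·CC·AA·AA·CC·AA·CBC·CBC·AA·AA·CBC·CBC·CBC·CBC·AA·AA·CBC·CBC·AA·CC·AA·AA·CC·AA·CBC·CBC·CBC·CBC·AA·CC·AA·AA·CC·AA·AA·CC·AA·AA·CC·AA·CBC·CBC·CBC·CBC·AA·CC·AA·AA·CC·AA·AA·CC·AA·AA·CC·AA·CBC·CBC·CBC·CBC·AA·CC·AA·AA·CC·AA·AA·CC·AA·AA·CC·AA·CBC·CBC·CBC·CBC·AA·CC·AA·AA·CC·AA
    A ↦ CBC
    B ↦ CC
    C ↦ AA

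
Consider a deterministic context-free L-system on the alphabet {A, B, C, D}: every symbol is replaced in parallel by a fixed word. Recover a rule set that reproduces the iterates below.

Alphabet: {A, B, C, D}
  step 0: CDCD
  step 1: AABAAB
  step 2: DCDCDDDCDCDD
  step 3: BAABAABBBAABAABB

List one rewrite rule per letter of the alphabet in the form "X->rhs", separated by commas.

  step 2 ⇒ step 3: DCDCDDDCDCDD ⇒ B·AA·B·AA·B·B·B·AA·B·AA·B·B
    C ↦ AA
    D ↦ B
  step 1 ⇒ step 2: AABAAB ⇒ DC·DC·DD·DC·DC·DD
    A ↦ DC
  step 1 ⇒ step 2: AABAAB ⇒ DC·DC·DD·DC·DC·DD
    B ↦ DD

A->DC, B->DD, C->AA, D->B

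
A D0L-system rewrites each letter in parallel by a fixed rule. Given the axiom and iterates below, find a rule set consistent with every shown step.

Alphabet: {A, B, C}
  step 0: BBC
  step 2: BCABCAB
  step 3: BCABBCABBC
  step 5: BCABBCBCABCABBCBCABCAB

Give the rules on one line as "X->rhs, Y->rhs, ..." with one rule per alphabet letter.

A->B, B->BC, C->A

  step 2 ⇒ step 3: BCABCAB ⇒ BC·A·B·BC·A·B·BC
    A ↦ B
    B ↦ BC
    C ↦ A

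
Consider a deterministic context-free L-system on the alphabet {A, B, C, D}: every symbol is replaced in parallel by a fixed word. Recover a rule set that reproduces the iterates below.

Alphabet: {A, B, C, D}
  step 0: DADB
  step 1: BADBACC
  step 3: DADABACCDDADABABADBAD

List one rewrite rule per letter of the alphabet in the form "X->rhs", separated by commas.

  step 0 ⇒ step 1: DADB ⇒ BA·D·BA·CC
    A ↦ D
    B ↦ CC
    D ↦ BA
    C ↦ DA  (constrained at step 1)

A->D, B->CC, C->DA, D->BA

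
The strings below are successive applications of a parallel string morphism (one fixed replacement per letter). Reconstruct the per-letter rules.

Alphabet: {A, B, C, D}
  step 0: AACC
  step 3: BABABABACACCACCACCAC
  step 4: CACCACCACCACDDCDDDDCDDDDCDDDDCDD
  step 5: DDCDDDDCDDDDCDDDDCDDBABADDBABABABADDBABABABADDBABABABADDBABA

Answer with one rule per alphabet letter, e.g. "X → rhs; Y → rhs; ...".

A->C, B->CA, C->DD, D->BA

  step 4 ⇒ step 5: CACCACCACCACDDCDDDDCDDDDCDDDDCDD ⇒ DD·C·DD·DD·C·DD·DD·C·DD·DD·C·DD·BA·BA·DD·BA·BA·BA·BA·DD·BA·BA·BA·BA·DD·BA·BA·BA·BA·DD·BA·BA
    A ↦ C
    C ↦ DD
    D ↦ BA
  step 3 ⇒ step 4: BABABABACACCACCACCAC ⇒ CA·C·CA·C·CA·C·CA·C·DD·C·DD·DD·C·DD·DD·C·DD·DD·C·DD
    B ↦ CA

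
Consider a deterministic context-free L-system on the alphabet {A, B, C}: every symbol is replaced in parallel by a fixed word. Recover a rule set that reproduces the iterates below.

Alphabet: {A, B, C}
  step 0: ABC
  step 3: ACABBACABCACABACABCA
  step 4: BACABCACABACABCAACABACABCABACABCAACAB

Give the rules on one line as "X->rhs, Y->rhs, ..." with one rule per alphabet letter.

  step 3 ⇒ step 4: ACABBACABCACABACABCA ⇒ B·ACA·B·CA·CA·B·ACA·B·CA·ACA·B·ACA·B·CA·B·ACA·B·CA·ACA·B
    A ↦ B
    B ↦ CA
    C ↦ ACA

A->B, B->CA, C->ACA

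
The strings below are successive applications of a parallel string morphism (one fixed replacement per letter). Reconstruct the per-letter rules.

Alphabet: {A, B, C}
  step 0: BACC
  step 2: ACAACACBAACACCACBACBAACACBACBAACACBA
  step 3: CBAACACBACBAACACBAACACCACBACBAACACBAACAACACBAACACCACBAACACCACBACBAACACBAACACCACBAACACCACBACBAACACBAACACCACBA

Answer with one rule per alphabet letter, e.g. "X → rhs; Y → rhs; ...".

A->CBA, B->CCA, C->ACA

  step 2 ⇒ step 3: ACAACACBAACACCACBACBAACACBACBAACACBA ⇒ CBA·ACA·CBA·CBA·ACA·CBA·ACA·CCA·CBA·CBA·ACA·CBA·ACA·ACA·CBA·ACA·CCA·CBA·ACA·CCA·CBA·CBA·ACA·CBA·ACA·CCA·CBA·ACA·CCA·CBA·CBA·ACA·CBA·ACA·CCA·CBA
    A ↦ CBA
    B ↦ CCA
    C ↦ ACA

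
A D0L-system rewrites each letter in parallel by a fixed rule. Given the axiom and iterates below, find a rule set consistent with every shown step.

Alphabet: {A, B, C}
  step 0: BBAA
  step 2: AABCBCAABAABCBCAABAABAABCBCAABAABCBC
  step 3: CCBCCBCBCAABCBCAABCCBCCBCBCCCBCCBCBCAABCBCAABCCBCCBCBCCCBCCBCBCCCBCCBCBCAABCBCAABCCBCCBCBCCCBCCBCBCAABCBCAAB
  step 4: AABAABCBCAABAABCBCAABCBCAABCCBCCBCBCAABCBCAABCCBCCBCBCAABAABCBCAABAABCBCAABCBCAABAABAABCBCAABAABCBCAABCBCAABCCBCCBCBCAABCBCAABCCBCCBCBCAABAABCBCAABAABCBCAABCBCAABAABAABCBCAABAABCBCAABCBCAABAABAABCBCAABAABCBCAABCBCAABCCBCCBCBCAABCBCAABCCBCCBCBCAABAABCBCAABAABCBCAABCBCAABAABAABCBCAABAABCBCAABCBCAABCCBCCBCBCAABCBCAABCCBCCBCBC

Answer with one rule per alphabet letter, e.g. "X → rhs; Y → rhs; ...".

A->CCB, B->CBC, C->AAB

  step 3 ⇒ step 4: CCBCCBCBCAABCBCAABCCBCCBCBCCCBCCBCBCAABCBCAABCCBCCBCBCCCBCCBCBCCCBCCBCBCAABCBCAABCCBCCBCBCCCBCCBCBCAABCBCAAB ⇒ AAB·AAB·CBC·AAB·AAB·CBC·AAB·CBC·AAB·CCB·CCB·CBC·AAB·CBC·AAB·CCB·CCB·CBC·AAB·AAB·CBC·AAB·AAB·CBC·AAB·CBC·AAB·AAB·AAB·CBC·AAB·AAB·CBC·AAB·CBC·AAB·CCB·CCB·CBC·AAB·CBC·AAB·CCB·CCB·CBC·AAB·AAB·CBC·AAB·AAB·CBC·AAB·CBC·AAB·AAB·AAB·CBC·AAB·AAB·CBC·AAB·CBC·AAB·AAB·AAB·CBC·AAB·AAB·CBC·AAB·CBC·AAB·CCB·CCB·CBC·AAB·CBC·AAB·CCB·CCB·CBC·AAB·AAB·CBC·AAB·AAB·CBC·AAB·CBC·AAB·AAB·AAB·CBC·AAB·AAB·CBC·AAB·CBC·AAB·CCB·CCB·CBC·AAB·CBC·AAB·CCB·CCB·CBC
    A ↦ CCB
    B ↦ CBC
    C ↦ AAB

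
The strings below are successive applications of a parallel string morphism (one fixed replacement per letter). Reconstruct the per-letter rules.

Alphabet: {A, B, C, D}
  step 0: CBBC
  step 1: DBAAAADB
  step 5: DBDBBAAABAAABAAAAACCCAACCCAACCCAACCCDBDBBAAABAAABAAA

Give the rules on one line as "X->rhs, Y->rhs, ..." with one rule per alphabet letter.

A->C, B->AA, C->DB, D->BA

  step 0 ⇒ step 1: CBBC ⇒ DB·AA·AA·DB
    B ↦ AA
    C ↦ DB
    A ↦ C  (constrained at step 1)
    D ↦ BA  (constrained at step 1)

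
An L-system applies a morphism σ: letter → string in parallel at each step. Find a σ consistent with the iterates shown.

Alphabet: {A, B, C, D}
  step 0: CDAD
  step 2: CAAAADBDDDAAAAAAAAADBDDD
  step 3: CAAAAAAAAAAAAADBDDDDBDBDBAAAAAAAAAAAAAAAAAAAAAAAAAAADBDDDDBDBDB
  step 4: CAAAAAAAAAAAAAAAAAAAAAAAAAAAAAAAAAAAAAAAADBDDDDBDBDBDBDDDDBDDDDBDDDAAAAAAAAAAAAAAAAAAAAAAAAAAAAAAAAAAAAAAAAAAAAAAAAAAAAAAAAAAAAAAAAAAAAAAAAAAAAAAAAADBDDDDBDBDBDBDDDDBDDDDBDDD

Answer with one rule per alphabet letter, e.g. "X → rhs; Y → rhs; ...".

A->AAA, B->DDD, C->CA, D->DB

  step 3 ⇒ step 4: CAAAAAAAAAAAAADBDDDDBDBDBAAAAAAAAAAAAAAAAAAAAAAAAAAADBDDDDBDBDB ⇒ CA·AAA·AAA·AAA·AAA·AAA·AAA·AAA·AAA·AAA·AAA·AAA·AAA·AAA·DB·DDD·DB·DB·DB·DB·DDD·DB·DDD·DB·DDD·AAA·AAA·AAA·AAA·AAA·AAA·AAA·AAA·AAA·AAA·AAA·AAA·AAA·AAA·AAA·AAA·AAA·AAA·AAA·AAA·AAA·AAA·AAA·AAA·AAA·AAA·AAA·DB·DDD·DB·DB·DB·DB·DDD·DB·DDD·DB·DDD
    A ↦ AAA
    B ↦ DDD
    C ↦ CA
    D ↦ DB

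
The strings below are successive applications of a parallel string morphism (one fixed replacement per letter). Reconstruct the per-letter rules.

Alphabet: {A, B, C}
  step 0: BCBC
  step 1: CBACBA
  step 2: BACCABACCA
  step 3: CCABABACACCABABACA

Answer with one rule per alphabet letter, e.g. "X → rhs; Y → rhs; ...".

  step 2 ⇒ step 3: BACCABACCA ⇒ C·CA·BA·BA·CA·C·CA·BA·BA·CA
    A ↦ CA
    B ↦ C
    C ↦ BA

A->CA, B->C, C->BA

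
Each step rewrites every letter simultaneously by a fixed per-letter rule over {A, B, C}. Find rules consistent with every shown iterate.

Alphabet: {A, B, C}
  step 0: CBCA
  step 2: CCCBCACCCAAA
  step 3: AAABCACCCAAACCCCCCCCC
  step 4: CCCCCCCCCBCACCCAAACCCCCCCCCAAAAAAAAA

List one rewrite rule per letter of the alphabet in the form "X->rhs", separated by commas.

  step 3 ⇒ step 4: AAABCACCCAAACCCCCCCCC ⇒ CCC·CCC·CCC·BC·A·CCC·A·A·A·CCC·CCC·CCC·A·A·A·A·A·A·A·A·A
    A ↦ CCC
    B ↦ BC
    C ↦ A

A->CCC, B->BC, C->A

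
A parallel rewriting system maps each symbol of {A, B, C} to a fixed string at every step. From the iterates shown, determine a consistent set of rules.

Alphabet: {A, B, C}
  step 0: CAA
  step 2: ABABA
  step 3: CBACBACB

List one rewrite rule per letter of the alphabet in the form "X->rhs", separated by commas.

A->CB, B->A, C->B

  step 2 ⇒ step 3: ABABA ⇒ CB·A·CB·A·CB
    A ↦ CB
    B ↦ A
    C ↦ B  (constrained at step 0)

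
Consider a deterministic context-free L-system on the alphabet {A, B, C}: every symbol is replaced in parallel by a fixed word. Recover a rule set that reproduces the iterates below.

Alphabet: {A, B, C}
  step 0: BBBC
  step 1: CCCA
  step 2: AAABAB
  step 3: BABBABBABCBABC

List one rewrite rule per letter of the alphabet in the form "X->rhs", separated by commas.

A->BAB, B->C, C->A

  step 2 ⇒ step 3: AAABAB ⇒ BAB·BAB·BAB·C·BAB·C
    A ↦ BAB
    B ↦ C
  step 0 ⇒ step 1: BBBC ⇒ C·C·C·A
    C ↦ A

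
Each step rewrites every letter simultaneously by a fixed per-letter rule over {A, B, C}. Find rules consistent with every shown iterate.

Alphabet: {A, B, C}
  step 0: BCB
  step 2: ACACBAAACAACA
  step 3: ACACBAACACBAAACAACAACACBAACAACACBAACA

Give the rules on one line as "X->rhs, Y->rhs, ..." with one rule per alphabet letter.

A->ACA, B->A, C->CBA

  step 2 ⇒ step 3: ACACBAAACAACA ⇒ ACA·CBA·ACA·CBA·A·ACA·ACA·ACA·CBA·ACA·ACA·CBA·ACA
    A ↦ ACA
    B ↦ A
    C ↦ CBA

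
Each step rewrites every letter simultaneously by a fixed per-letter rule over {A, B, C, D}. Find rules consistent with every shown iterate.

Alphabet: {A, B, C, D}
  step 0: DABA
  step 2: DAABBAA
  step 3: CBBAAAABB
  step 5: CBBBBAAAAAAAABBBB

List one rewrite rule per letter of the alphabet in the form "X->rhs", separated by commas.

  step 2 ⇒ step 3: DAABBAA ⇒ C·B·B·AA·AA·B·B
    A ↦ B
    B ↦ AA
    D ↦ C
    C ↦ D  (constrained at step 3)

A->B, B->AA, C->D, D->C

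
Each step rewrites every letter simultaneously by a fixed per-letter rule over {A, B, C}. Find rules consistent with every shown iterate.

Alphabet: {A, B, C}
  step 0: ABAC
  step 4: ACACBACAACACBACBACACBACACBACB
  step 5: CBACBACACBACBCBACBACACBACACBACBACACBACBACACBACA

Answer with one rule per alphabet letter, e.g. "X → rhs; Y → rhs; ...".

  step 4 ⇒ step 5: ACACBACAACACBACBACACBACACBACB ⇒ CB·A·CB·A·CA·CB·A·CB·CB·A·CB·A·CA·CB·A·CA·CB·A·CB·A·CA·CB·A·CB·A·CA·CB·A·CA
    A ↦ CB
    B ↦ CA
    C ↦ A

A->CB, B->CA, C->A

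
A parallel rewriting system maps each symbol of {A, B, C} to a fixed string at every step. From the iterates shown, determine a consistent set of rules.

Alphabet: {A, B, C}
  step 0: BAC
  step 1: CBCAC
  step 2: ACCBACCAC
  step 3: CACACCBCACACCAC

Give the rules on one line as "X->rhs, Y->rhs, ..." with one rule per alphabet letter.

A->C, B->CB, C->AC

  step 2 ⇒ step 3: ACCBACCAC ⇒ C·AC·AC·CB·C·AC·AC·C·AC
    A ↦ C
    B ↦ CB
    C ↦ AC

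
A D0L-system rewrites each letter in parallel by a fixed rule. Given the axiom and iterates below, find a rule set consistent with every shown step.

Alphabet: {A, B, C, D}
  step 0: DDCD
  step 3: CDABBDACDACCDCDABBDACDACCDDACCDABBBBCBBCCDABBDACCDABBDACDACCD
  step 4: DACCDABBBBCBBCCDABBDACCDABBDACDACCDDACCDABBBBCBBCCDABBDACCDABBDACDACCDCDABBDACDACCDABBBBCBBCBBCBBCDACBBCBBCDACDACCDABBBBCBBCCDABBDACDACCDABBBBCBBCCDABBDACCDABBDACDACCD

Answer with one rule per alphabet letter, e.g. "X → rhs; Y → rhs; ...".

A->ABB, B->BBC, C->DAC, D->CD

  step 3 ⇒ step 4: CDABBDACDACCDCDABBDACDACCDDACCDABBBBCBBCCDABBDACCDABBDACDACCD ⇒ DAC·CD·ABB·BBC·BBC·CD·ABB·DAC·CD·ABB·DAC·DAC·CD·DAC·CD·ABB·BBC·BBC·CD·ABB·DAC·CD·ABB·DAC·DAC·CD·CD·ABB·DAC·DAC·CD·ABB·BBC·BBC·BBC·BBC·DAC·BBC·BBC·DAC·DAC·CD·ABB·BBC·BBC·CD·ABB·DAC·DAC·CD·ABB·BBC·BBC·CD·ABB·DAC·CD·ABB·DAC·DAC·CD
    A ↦ ABB
    B ↦ BBC
    C ↦ DAC
    D ↦ CD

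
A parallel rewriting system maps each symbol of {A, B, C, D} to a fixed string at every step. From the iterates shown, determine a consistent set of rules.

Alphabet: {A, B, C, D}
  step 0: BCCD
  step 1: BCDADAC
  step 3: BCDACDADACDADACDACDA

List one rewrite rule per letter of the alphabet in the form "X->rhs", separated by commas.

  step 0 ⇒ step 1: BCCD ⇒ BC·DA·DA·C
    B ↦ BC
    C ↦ DA
    D ↦ C
    A ↦ DA  (constrained at step 1)

A->DA, B->BC, C->DA, D->C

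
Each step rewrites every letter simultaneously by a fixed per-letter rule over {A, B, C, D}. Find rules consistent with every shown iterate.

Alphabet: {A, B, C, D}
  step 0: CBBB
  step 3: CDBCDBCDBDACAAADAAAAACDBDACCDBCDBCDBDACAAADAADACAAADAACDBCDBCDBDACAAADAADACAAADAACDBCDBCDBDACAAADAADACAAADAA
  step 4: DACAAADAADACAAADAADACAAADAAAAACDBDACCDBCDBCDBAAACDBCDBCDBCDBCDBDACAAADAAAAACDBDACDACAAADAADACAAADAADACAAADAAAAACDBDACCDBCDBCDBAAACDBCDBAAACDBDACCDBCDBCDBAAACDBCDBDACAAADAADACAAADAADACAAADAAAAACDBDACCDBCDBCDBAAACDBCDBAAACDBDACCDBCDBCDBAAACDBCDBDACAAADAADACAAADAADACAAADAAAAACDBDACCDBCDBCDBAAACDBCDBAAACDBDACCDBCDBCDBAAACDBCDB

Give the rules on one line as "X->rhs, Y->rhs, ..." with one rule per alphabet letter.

  step 3 ⇒ step 4: CDBCDBCDBDACAAADAAAAACDBDACCDBCDBCDBDACAAADAADACAAADAACDBCDBCDBDACAAADAADACAAADAACDBCDBCDBDACAAADAADACAAADAA ⇒ DAC·AAA·DAA·DAC·AAA·DAA·DAC·AAA·DAA·AAA·CDB·DAC·CDB·CDB·CDB·AAA·CDB·CDB·CDB·CDB·CDB·DAC·AAA·DAA·AAA·CDB·DAC·DAC·AAA·DAA·DAC·AAA·DAA·DAC·AAA·DAA·AAA·CDB·DAC·CDB·CDB·CDB·AAA·CDB·CDB·AAA·CDB·DAC·CDB·CDB·CDB·AAA·CDB·CDB·DAC·AAA·DAA·DAC·AAA·DAA·DAC·AAA·DAA·AAA·CDB·DAC·CDB·CDB·CDB·AAA·CDB·CDB·AAA·CDB·DAC·CDB·CDB·CDB·AAA·CDB·CDB·DAC·AAA·DAA·DAC·AAA·DAA·DAC·AAA·DAA·AAA·CDB·DAC·CDB·CDB·CDB·AAA·CDB·CDB·AAA·CDB·DAC·CDB·CDB·CDB·AAA·CDB·CDB
    A ↦ CDB
    B ↦ DAA
    C ↦ DAC
    D ↦ AAA

A->CDB, B->DAA, C->DAC, D->AAA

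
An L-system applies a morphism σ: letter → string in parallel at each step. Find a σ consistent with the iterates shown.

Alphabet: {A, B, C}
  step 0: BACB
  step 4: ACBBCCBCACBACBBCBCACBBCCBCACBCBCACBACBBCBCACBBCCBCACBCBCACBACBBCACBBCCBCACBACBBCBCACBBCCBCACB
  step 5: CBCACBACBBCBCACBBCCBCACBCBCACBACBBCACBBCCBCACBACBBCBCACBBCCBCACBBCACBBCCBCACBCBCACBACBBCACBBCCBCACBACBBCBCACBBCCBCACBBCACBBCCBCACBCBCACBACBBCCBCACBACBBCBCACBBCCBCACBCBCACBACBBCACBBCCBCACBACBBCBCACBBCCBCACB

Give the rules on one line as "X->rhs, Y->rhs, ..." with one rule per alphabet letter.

  step 4 ⇒ step 5: ACBBCCBCACBACBBCBCACBBCCBCACBCBCACBACBBCBCACBBCCBCACBCBCACBACBBCACBBCCBCACBACBBCBCACBBCCBCACB ⇒ C·BC·ACB·ACB·BC·BC·ACB·BC·C·BC·ACB·C·BC·ACB·ACB·BC·ACB·BC·C·BC·ACB·ACB·BC·BC·ACB·BC·C·BC·ACB·BC·ACB·BC·C·BC·ACB·C·BC·ACB·ACB·BC·ACB·BC·C·BC·ACB·ACB·BC·BC·ACB·BC·C·BC·ACB·BC·ACB·BC·C·BC·ACB·C·BC·ACB·ACB·BC·C·BC·ACB·ACB·BC·BC·ACB·BC·C·BC·ACB·C·BC·ACB·ACB·BC·ACB·BC·C·BC·ACB·ACB·BC·BC·ACB·BC·C·BC·ACB
    A ↦ C
    B ↦ ACB
    C ↦ BC

A->C, B->ACB, C->BC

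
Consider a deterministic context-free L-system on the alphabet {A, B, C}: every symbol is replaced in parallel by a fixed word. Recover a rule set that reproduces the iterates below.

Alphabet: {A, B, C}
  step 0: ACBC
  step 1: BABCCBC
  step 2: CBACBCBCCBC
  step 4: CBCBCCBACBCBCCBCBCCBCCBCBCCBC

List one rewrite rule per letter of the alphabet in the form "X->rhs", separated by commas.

A->BA, B->C, C->BC

  step 1 ⇒ step 2: BABCCBC ⇒ C·BA·C·BC·BC·C·BC
    A ↦ BA
    B ↦ C
    C ↦ BC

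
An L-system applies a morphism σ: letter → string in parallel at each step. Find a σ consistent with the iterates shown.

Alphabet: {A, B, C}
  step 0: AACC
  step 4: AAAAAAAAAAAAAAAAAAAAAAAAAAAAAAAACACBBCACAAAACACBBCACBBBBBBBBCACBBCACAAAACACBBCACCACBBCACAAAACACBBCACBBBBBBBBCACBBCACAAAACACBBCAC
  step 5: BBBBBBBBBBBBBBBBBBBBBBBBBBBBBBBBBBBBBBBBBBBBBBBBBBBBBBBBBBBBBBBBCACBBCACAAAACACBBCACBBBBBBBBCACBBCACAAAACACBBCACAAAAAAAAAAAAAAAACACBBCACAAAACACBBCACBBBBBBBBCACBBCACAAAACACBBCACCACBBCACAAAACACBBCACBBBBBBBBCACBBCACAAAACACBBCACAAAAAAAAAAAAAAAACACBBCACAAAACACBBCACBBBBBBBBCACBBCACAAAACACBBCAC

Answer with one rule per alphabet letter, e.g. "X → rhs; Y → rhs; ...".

A->BB, B->AA, C->CAC

  step 4 ⇒ step 5: AAAAAAAAAAAAAAAAAAAAAAAAAAAAAAAACACBBCACAAAACACBBCACBBBBBBBBCACBBCACAAAACACBBCACCACBBCACAAAACACBBCACBBBBBBBBCACBBCACAAAACACBBCAC ⇒ BB·BB·BB·BB·BB·BB·BB·BB·BB·BB·BB·BB·BB·BB·BB·BB·BB·BB·BB·BB·BB·BB·BB·BB·BB·BB·BB·BB·BB·BB·BB·BB·CAC·BB·CAC·AA·AA·CAC·BB·CAC·BB·BB·BB·BB·CAC·BB·CAC·AA·AA·CAC·BB·CAC·AA·AA·AA·AA·AA·AA·AA·AA·CAC·BB·CAC·AA·AA·CAC·BB·CAC·BB·BB·BB·BB·CAC·BB·CAC·AA·AA·CAC·BB·CAC·CAC·BB·CAC·AA·AA·CAC·BB·CAC·BB·BB·BB·BB·CAC·BB·CAC·AA·AA·CAC·BB·CAC·AA·AA·AA·AA·AA·AA·AA·AA·CAC·BB·CAC·AA·AA·CAC·BB·CAC·BB·BB·BB·BB·CAC·BB·CAC·AA·AA·CAC·BB·CAC
    A ↦ BB
    B ↦ AA
    C ↦ CAC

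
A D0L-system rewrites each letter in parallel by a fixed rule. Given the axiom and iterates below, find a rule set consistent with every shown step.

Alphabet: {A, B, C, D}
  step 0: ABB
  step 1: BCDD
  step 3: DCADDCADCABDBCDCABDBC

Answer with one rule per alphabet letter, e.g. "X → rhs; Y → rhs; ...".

A->BC, B->D, C->BD, D->DCA

  step 0 ⇒ step 1: ABB ⇒ BC·D·D
    A ↦ BC
    B ↦ D
    C ↦ BD  (constrained at step 1)
    D ↦ DCA  (constrained at step 1)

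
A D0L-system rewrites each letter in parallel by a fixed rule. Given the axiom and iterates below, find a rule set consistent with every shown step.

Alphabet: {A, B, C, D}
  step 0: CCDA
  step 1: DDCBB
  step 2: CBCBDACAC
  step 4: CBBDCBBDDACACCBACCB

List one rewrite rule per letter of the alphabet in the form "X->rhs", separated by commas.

  step 1 ⇒ step 2: DDCBB ⇒ CB·CB·D·AC·AC
    B ↦ AC
    C ↦ D
    D ↦ CB
  step 0 ⇒ step 1: CCDA ⇒ D·D·CB·B
    A ↦ B

A->B, B->AC, C->D, D->CB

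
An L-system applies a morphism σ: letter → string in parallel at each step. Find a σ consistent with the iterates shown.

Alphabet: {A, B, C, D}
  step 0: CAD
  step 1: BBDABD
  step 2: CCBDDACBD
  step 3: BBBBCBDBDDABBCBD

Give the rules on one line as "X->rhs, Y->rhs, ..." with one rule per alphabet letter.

  step 2 ⇒ step 3: CCBDDACBD ⇒ BB·BB·C·BD·BD·DA·BB·C·BD
    A ↦ DA
    B ↦ C
    C ↦ BB
    D ↦ BD

A->DA, B->C, C->BB, D->BD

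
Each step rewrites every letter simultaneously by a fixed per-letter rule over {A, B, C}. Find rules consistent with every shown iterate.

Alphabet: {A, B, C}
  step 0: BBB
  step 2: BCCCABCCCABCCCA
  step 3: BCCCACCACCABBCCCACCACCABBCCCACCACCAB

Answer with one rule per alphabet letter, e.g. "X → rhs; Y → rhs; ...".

  step 2 ⇒ step 3: BCCCABCCCABCCCA ⇒ BC·CCA·CCA·CCA·B·BC·CCA·CCA·CCA·B·BC·CCA·CCA·CCA·B
    A ↦ B
    B ↦ BC
    C ↦ CCA

A->B, B->BC, C->CCA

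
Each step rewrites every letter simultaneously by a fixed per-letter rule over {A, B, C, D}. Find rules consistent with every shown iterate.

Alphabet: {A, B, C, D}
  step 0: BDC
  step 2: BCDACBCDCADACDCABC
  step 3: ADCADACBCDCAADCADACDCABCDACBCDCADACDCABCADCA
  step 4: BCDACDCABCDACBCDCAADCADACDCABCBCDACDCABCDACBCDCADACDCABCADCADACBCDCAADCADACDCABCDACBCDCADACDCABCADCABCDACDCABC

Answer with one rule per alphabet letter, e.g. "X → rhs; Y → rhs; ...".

A->BC, B->A, C->DCA, D->DAC

  step 3 ⇒ step 4: ADCADACBCDCAADCADACDCABCDACBCDCADACDCABCADCA ⇒ BC·DAC·DCA·BC·DAC·BC·DCA·A·DCA·DAC·DCA·BC·BC·DAC·DCA·BC·DAC·BC·DCA·DAC·DCA·BC·A·DCA·DAC·BC·DCA·A·DCA·DAC·DCA·BC·DAC·BC·DCA·DAC·DCA·BC·A·DCA·BC·DAC·DCA·BC
    A ↦ BC
    B ↦ A
    C ↦ DCA
    D ↦ DAC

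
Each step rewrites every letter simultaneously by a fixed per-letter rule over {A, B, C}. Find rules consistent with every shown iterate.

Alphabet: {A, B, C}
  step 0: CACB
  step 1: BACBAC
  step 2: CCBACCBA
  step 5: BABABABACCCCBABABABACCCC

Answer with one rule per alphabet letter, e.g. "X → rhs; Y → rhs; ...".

  step 1 ⇒ step 2: BACBAC ⇒ C·C·BA·C·C·BA
    A ↦ C
    B ↦ C
    C ↦ BA

A->C, B->C, C->BA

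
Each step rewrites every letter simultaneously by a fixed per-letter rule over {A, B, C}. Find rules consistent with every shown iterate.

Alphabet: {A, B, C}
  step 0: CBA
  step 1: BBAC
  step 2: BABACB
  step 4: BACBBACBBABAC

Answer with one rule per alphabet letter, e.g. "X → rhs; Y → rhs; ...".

A->C, B->BA, C->B

  step 1 ⇒ step 2: BBAC ⇒ BA·BA·C·B
    A ↦ C
    B ↦ BA
    C ↦ B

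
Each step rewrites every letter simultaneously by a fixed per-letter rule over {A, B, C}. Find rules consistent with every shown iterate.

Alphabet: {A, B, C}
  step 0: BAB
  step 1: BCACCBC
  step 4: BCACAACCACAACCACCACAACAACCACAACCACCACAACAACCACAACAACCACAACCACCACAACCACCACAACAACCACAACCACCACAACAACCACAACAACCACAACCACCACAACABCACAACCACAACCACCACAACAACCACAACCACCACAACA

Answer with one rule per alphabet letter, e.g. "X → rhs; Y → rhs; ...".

A->ACC, B->BC, C->ACA

  step 0 ⇒ step 1: BAB ⇒ BC·ACC·BC
    A ↦ ACC
    B ↦ BC
    C ↦ ACA  (constrained at step 1)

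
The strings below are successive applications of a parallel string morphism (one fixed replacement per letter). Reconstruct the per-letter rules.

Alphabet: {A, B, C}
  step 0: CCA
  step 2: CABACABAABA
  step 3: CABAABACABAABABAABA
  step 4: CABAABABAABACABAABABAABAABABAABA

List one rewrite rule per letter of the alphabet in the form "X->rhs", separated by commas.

A->BA, B->A, C->CA

  step 3 ⇒ step 4: CABAABACABAABABAABA ⇒ CA·BA·A·BA·BA·A·BA·CA·BA·A·BA·BA·A·BA·A·BA·BA·A·BA
    A ↦ BA
    B ↦ A
    C ↦ CA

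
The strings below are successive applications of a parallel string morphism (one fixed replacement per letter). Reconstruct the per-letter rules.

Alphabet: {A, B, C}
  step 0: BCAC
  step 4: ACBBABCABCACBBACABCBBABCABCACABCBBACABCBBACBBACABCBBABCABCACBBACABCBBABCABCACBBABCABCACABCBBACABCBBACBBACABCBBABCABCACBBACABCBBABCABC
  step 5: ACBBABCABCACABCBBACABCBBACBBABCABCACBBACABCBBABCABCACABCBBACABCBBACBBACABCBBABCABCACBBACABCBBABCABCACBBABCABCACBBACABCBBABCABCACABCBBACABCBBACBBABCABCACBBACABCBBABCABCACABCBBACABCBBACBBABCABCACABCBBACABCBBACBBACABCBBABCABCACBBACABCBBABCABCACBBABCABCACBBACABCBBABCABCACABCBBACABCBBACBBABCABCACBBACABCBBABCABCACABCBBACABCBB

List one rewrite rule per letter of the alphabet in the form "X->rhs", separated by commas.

A->AC, B->ABC, C->BB

  step 4 ⇒ step 5: ACBBABCABCACBBACABCBBABCABCACABCBBACABCBBACBBACABCBBABCABCACBBACABCBBABCABCACBBABCABCACABCBBACABCBBACBBACABCBBABCABCACBBACABCBBABCABC ⇒ AC·BB·ABC·ABC·AC·ABC·BB·AC·ABC·BB·AC·BB·ABC·ABC·AC·BB·AC·ABC·BB·ABC·ABC·AC·ABC·BB·AC·ABC·BB·AC·BB·AC·ABC·BB·ABC·ABC·AC·BB·AC·ABC·BB·ABC·ABC·AC·BB·ABC·ABC·AC·BB·AC·ABC·BB·ABC·ABC·AC·ABC·BB·AC·ABC·BB·AC·BB·ABC·ABC·AC·BB·AC·ABC·BB·ABC·ABC·AC·ABC·BB·AC·ABC·BB·AC·BB·ABC·ABC·AC·ABC·BB·AC·ABC·BB·AC·BB·AC·ABC·BB·ABC·ABC·AC·BB·AC·ABC·BB·ABC·ABC·AC·BB·ABC·ABC·AC·BB·AC·ABC·BB·ABC·ABC·AC·ABC·BB·AC·ABC·BB·AC·BB·ABC·ABC·AC·BB·AC·ABC·BB·ABC·ABC·AC·ABC·BB·AC·ABC·BB
    A ↦ AC
    B ↦ ABC
    C ↦ BB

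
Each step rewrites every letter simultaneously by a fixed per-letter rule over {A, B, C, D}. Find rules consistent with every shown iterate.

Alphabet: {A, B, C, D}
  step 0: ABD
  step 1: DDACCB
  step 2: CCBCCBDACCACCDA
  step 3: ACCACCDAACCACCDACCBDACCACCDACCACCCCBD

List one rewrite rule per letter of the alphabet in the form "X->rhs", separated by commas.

  step 2 ⇒ step 3: CCBCCBDACCACCDA ⇒ ACC·ACC·DA·ACC·ACC·DA·CCB·D·ACC·ACC·D·ACC·ACC·CCB·D
    A ↦ D
    B ↦ DA
    C ↦ ACC
    D ↦ CCB

A->D, B->DA, C->ACC, D->CCB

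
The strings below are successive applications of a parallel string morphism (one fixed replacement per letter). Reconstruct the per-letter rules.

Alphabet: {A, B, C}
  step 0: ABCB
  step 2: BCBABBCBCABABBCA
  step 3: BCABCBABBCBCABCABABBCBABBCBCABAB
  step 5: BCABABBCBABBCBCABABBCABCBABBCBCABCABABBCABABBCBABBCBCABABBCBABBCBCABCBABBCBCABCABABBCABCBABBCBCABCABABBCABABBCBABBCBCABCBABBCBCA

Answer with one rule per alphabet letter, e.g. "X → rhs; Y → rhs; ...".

  step 2 ⇒ step 3: BCBABBCBCABABBCA ⇒ BC·A·BC·BAB·BC·BC·A·BC·A·BAB·BC·BAB·BC·BC·A·BAB
    A ↦ BAB
    B ↦ BC
    C ↦ A

A->BAB, B->BC, C->A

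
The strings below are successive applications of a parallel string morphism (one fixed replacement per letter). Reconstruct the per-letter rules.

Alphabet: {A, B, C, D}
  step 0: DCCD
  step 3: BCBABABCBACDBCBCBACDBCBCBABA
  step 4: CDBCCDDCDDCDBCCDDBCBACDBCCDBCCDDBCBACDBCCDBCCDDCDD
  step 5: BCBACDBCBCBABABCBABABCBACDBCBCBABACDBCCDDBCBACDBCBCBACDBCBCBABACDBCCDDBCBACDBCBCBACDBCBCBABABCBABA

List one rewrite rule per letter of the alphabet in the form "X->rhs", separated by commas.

  step 4 ⇒ step 5: CDBCCDDCDDCDBCCDDBCBACDBCCDBCCDDBCBACDBCCDBCCDDCDD ⇒ BC·BA·CD·BC·BC·BA·BA·BC·BA·BA·BC·BA·CD·BC·BC·BA·BA·CD·BC·CD·D·BC·BA·CD·BC·BC·BA·CD·BC·BC·BA·BA·CD·BC·CD·D·BC·BA·CD·BC·BC·BA·CD·BC·BC·BA·BA·BC·BA·BA
    A ↦ D
    B ↦ CD
    C ↦ BC
    D ↦ BA

A->D, B->CD, C->BC, D->BA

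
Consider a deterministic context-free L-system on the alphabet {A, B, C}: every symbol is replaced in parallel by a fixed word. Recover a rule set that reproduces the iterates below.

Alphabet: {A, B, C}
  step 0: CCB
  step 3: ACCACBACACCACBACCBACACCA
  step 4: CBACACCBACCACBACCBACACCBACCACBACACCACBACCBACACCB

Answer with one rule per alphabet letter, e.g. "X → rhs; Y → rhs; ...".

A->CB, B->CA, C->AC

  step 3 ⇒ step 4: ACCACBACACCACBACCBACACCA ⇒ CB·AC·AC·CB·AC·CA·CB·AC·CB·AC·AC·CB·AC·CA·CB·AC·AC·CA·CB·AC·CB·AC·AC·CB
    A ↦ CB
    B ↦ CA
    C ↦ AC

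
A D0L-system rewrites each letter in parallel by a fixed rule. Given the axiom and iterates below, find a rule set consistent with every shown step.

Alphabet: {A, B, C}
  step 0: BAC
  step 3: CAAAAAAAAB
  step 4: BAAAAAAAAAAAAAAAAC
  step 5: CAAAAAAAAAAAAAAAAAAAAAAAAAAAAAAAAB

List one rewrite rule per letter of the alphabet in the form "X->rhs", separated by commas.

A->AA, B->C, C->B

  step 4 ⇒ step 5: BAAAAAAAAAAAAAAAAC ⇒ C·AA·AA·AA·AA·AA·AA·AA·AA·AA·AA·AA·AA·AA·AA·AA·AA·B
    A ↦ AA
    B ↦ C
    C ↦ B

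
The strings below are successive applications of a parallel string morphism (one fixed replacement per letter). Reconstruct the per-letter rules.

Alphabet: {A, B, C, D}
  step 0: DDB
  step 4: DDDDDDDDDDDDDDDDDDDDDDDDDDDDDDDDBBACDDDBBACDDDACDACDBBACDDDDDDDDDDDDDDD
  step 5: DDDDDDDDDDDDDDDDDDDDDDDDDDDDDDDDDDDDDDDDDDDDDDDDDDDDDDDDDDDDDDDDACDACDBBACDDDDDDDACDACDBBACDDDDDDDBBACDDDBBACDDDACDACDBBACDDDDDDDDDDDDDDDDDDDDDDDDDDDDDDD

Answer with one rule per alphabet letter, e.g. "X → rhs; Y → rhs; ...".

A->BB, B->ACD, C->ACD, D->DD

  step 4 ⇒ step 5: DDDDDDDDDDDDDDDDDDDDDDDDDDDDDDDDBBACDDDBBACDDDACDACDBBACDDDDDDDDDDDDDDD ⇒ DD·DD·DD·DD·DD·DD·DD·DD·DD·DD·DD·DD·DD·DD·DD·DD·DD·DD·DD·DD·DD·DD·DD·DD·DD·DD·DD·DD·DD·DD·DD·DD·ACD·ACD·BB·ACD·DD·DD·DD·ACD·ACD·BB·ACD·DD·DD·DD·BB·ACD·DD·BB·ACD·DD·ACD·ACD·BB·ACD·DD·DD·DD·DD·DD·DD·DD·DD·DD·DD·DD·DD·DD·DD·DD
    A ↦ BB
    B ↦ ACD
    C ↦ ACD
    D ↦ DD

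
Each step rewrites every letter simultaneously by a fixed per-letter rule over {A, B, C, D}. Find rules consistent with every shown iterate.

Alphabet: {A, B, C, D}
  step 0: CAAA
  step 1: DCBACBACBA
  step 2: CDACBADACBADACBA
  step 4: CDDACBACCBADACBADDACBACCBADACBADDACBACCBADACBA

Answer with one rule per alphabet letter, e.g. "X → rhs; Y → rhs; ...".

  step 1 ⇒ step 2: DCBACBACBA ⇒ C·D·A·CBA·D·A·CBA·D·A·CBA
    A ↦ CBA
    B ↦ A
    C ↦ D
    D ↦ C

A->CBA, B->A, C->D, D->C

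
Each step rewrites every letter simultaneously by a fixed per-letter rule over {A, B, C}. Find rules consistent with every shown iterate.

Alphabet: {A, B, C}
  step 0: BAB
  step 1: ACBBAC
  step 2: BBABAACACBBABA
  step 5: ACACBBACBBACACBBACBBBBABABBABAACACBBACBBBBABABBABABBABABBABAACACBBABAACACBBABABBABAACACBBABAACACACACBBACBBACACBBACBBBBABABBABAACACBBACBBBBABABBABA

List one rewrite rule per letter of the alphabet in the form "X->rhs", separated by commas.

A->BB, B->AC, C->ABA

  step 1 ⇒ step 2: ACBBAC ⇒ BB·ABA·AC·AC·BB·ABA
    A ↦ BB
    B ↦ AC
    C ↦ ABA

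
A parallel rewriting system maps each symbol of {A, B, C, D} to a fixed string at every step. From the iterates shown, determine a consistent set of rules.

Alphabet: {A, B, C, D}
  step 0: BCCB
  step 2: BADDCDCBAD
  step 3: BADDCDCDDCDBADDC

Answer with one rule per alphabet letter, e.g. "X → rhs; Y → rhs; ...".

A->D, B->BA, C->D, D->DC

  step 2 ⇒ step 3: BADDCDCBAD ⇒ BA·D·DC·DC·D·DC·D·BA·D·DC
    A ↦ D
    B ↦ BA
    C ↦ D
    D ↦ DC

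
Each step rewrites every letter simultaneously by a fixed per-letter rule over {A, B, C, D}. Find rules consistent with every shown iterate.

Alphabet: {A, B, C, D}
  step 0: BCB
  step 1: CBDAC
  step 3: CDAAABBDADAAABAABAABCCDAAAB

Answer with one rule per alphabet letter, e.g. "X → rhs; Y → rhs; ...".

  step 0 ⇒ step 1: BCB ⇒ C·BDA·C
    B ↦ C
    C ↦ BDA
    A ↦ AAB  (constrained at step 1)
    D ↦ DA  (constrained at step 1)

A->AAB, B->C, C->BDA, D->DA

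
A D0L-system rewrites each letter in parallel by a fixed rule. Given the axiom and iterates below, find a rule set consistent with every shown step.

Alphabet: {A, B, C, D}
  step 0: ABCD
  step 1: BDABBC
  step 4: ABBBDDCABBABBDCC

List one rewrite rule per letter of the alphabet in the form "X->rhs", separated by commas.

  step 0 ⇒ step 1: ABCD ⇒ B·D·ABB·C
    A ↦ B
    B ↦ D
    C ↦ ABB
    D ↦ C

A->B, B->D, C->ABB, D->C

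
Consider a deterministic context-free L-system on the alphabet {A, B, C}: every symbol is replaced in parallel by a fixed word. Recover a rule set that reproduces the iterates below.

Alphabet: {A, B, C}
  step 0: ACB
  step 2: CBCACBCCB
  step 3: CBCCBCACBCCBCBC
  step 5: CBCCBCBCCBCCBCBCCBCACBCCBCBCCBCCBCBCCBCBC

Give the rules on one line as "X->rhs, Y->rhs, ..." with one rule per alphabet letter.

  step 2 ⇒ step 3: CBCACBCCB ⇒ CB·C·CB·CA·CB·C·CB·CB·C
    A ↦ CA
    B ↦ C
    C ↦ CB

A->CA, B->C, C->CB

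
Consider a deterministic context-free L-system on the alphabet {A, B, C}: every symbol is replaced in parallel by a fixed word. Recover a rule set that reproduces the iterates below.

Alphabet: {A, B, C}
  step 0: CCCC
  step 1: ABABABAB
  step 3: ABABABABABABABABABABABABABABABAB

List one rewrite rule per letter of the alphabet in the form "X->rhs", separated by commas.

  step 0 ⇒ step 1: CCCC ⇒ AB·AB·AB·AB
    C ↦ AB
    A ↦ CC  (constrained at step 1)
    B ↦ CC  (constrained at step 1)

A->CC, B->CC, C->AB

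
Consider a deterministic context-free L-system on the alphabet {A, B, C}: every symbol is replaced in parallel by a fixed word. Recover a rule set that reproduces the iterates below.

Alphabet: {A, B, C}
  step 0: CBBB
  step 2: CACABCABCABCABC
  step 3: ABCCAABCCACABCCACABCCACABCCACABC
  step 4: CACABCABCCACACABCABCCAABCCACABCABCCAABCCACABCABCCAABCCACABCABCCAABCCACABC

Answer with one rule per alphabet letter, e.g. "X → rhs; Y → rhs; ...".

A->CA, B->C, C->ABC

  step 3 ⇒ step 4: ABCCAABCCACABCCACABCCACABCCACABC ⇒ CA·C·ABC·ABC·CA·CA·C·ABC·ABC·CA·ABC·CA·C·ABC·ABC·CA·ABC·CA·C·ABC·ABC·CA·ABC·CA·C·ABC·ABC·CA·ABC·CA·C·ABC
    A ↦ CA
    B ↦ C
    C ↦ ABC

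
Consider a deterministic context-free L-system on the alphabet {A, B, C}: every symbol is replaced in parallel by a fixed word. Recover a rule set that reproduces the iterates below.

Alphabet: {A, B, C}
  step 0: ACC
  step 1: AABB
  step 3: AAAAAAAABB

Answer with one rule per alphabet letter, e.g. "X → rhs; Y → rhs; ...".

  step 0 ⇒ step 1: ACC ⇒ AA·B·B
    A ↦ AA
    C ↦ B
    B ↦ C  (constrained at step 1)

A->AA, B->C, C->B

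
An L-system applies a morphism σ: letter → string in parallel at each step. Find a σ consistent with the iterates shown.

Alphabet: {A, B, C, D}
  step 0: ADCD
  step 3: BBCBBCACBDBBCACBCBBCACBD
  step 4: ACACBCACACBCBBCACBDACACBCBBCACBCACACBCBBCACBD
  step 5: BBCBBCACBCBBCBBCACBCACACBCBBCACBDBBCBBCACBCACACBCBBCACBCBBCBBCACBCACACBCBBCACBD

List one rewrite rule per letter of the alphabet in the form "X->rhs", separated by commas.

A->B, B->AC, C->BC, D->BD

  step 4 ⇒ step 5: ACACBCACACBCBBCACBDACACBCBBCACBCACACBCBBCACBD ⇒ B·BC·B·BC·AC·BC·B·BC·B·BC·AC·BC·AC·AC·BC·B·BC·AC·BD·B·BC·B·BC·AC·BC·AC·AC·BC·B·BC·AC·BC·B·BC·B·BC·AC·BC·AC·AC·BC·B·BC·AC·BD
    A ↦ B
    B ↦ AC
    C ↦ BC
    D ↦ BD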